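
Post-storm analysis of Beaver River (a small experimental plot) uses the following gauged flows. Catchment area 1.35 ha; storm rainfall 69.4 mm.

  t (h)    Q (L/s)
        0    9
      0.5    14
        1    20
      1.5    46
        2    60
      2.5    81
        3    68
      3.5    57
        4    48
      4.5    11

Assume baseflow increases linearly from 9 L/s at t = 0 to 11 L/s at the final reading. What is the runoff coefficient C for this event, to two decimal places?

ΣQ_DR = 314.0 L/s; V = ΣQ_DR·Δt = 5.652 × 10^5 L.
Runoff depth d = V / A = 41.87 mm.
C = d / P = 41.87 / 69.4 = 0.60.

C ≈ 0.60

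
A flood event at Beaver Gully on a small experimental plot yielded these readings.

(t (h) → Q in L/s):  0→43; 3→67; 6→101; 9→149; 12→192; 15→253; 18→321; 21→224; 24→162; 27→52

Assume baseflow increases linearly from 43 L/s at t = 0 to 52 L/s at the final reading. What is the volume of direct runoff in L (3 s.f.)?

V ≈ 1.18 × 10^7 L

Direct-runoff ordinates (Q − Q_b): 0.00, 23.00, 56.00, 103.00, 145.00, 205.00, 272.00, 174.00, 111.00, 0.00 L/s.
ΣQ_DR = 1089 L/s.
With Δt = 3 h = 10800 s, V = ΣQ_DR · Δt = 1089 × 10800 = 1.18 × 10^7 L.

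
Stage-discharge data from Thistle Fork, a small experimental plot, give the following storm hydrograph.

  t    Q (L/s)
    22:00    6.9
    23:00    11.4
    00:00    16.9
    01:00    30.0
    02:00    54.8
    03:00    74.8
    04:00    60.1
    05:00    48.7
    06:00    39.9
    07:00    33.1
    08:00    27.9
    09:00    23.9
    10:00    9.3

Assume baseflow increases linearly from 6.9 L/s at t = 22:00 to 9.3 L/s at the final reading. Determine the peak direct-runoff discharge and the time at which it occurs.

Q_p = 66.90 L/s at t = 03:00

Subtracting baseflow gives direct-runoff ordinates: 0.00, 4.30, 9.60, 22.50, 47.10, 66.90, 52.00, 40.40, 31.40, 24.40, 19.00, 14.80, 0.00 L/s.
The maximum is 66.90 L/s, occurring at the reading for t = 03:00.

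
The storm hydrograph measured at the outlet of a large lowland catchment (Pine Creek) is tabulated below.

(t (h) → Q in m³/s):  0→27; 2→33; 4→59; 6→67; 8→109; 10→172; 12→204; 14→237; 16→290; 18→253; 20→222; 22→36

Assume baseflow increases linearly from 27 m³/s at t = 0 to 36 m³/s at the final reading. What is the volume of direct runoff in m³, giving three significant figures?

Direct-runoff ordinates (Q − Q_b): 0.00, 5.18, 30.36, 37.55, 78.73, 140.91, 172.09, 204.27, 256.45, 218.64, 186.82, 0.00 m³/s.
ΣQ_DR = 1331 m³/s.
With Δt = 2 h = 7200 s, V = ΣQ_DR · Δt = 1331 × 7200 = 9.58 × 10^6 m³.

V ≈ 9.58 × 10^6 m³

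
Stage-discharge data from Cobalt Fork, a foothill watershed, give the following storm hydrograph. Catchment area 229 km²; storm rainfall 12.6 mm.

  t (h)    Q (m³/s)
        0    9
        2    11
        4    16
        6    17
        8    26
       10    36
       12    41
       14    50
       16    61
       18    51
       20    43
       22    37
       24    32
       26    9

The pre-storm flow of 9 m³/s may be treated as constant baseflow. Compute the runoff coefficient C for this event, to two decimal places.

ΣQ_DR = 313.0 m³/s; V = ΣQ_DR·Δt = 2.254 × 10^6 m³.
Runoff depth d = V / A = 9.841 mm.
C = d / P = 9.841 / 12.6 = 0.78.

C ≈ 0.78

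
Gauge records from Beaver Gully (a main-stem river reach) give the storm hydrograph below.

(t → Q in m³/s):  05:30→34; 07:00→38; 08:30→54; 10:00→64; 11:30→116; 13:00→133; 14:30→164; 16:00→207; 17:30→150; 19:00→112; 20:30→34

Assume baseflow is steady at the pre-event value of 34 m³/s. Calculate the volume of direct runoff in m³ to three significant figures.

Direct-runoff ordinates (Q − Q_b): 0.0, 4.0, 20.0, 30.0, 82.0, 99.0, 130.0, 173.0, 116.0, 78.0, 0.0 m³/s.
ΣQ_DR = 732.0 m³/s.
With Δt = 1.5 h = 5400 s, V = ΣQ_DR · Δt = 732.0 × 5400 = 3.95 × 10^6 m³.

V ≈ 3.95 × 10^6 m³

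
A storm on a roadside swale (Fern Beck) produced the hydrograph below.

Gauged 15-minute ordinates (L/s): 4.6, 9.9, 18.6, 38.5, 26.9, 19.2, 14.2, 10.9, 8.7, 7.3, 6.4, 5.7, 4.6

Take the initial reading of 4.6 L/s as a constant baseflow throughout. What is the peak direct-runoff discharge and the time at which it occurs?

Subtracting baseflow gives direct-runoff ordinates: 0.0, 5.3, 14.0, 33.9, 22.3, 14.6, 9.6, 6.3, 4.1, 2.7, 1.8, 1.1, 0.0 L/s.
The maximum is 33.9 L/s, occurring at the reading for t = 0.75 h.

Q_p = 33.9 L/s at t = 0.75 h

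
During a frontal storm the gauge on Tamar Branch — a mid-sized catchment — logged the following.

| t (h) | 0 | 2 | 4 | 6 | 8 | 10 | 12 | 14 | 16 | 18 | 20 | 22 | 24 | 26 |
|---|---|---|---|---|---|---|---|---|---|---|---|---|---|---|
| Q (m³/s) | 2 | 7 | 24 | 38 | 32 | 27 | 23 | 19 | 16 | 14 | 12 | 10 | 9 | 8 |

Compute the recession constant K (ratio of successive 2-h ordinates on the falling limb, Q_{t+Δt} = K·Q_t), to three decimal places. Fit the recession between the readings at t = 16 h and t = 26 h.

Using the recession-limb readings at t = 16 h and t = 26 h: Q falls from 16 to 8 m³/s over 5 intervals.
K = (Q₂/Q₁)^(1/5) = (8/16)^(1/5) = 0.871.

K ≈ 0.871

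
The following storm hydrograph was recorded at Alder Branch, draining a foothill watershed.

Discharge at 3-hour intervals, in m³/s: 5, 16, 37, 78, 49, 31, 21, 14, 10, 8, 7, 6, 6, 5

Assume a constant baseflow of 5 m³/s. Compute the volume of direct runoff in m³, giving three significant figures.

Direct-runoff ordinates (Q − Q_b): 0.0, 11.0, 32.0, 73.0, 44.0, 26.0, 16.0, 9.0, 5.0, 3.0, 2.0, 1.0, 1.0, 0.0 m³/s.
ΣQ_DR = 223.0 m³/s.
With Δt = 3 h = 10800 s, V = ΣQ_DR · Δt = 223.0 × 10800 = 2.41 × 10^6 m³.

V ≈ 2.41 × 10^6 m³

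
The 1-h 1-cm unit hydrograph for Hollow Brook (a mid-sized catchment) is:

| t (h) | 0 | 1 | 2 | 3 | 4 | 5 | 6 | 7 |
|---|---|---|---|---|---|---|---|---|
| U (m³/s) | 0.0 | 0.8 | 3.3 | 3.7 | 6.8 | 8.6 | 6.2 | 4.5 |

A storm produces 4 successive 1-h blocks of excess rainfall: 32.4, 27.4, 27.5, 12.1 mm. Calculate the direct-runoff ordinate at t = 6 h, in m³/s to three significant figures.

By discrete convolution, Q_j = Σ (P_i / 10 mm) · U_{j−i}.
At t = 6 h (j=6): Q = (32.4/10)·6.2 + (27.4/10)·8.6 + (27.5/10)·6.8 + (12.1/10)·3.7 = 66.8 m³/s.

Q ≈ 66.8 m³/s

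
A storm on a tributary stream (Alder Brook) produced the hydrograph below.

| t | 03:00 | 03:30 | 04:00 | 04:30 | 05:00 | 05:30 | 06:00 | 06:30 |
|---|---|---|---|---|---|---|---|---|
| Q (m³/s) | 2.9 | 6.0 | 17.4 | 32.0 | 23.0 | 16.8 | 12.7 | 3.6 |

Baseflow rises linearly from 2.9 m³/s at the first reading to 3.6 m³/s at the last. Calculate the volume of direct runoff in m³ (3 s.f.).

V ≈ 1.59 × 10^5 m³

Direct-runoff ordinates (Q − Q_b): 0.00, 3.00, 14.30, 28.80, 19.70, 13.40, 9.20, 0.00 m³/s.
ΣQ_DR = 88.40 m³/s.
With Δt = 0.5 h = 1800 s, V = ΣQ_DR · Δt = 88.40 × 1800 = 1.59 × 10^5 m³.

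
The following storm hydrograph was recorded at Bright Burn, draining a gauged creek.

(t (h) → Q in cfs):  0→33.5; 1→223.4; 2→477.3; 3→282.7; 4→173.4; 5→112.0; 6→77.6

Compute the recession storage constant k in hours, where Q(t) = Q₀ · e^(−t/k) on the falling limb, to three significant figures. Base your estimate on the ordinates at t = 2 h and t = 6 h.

k ≈ 2.20 h

On the falling limb, Q drops from 477.3 to 77.6 cfs between t = 2 h and t = 6 h (Δt = 4 h).
k = −Δt / ln(Q₂/Q₁) = −4 / ln(77.6/477.3) = 2.20 h.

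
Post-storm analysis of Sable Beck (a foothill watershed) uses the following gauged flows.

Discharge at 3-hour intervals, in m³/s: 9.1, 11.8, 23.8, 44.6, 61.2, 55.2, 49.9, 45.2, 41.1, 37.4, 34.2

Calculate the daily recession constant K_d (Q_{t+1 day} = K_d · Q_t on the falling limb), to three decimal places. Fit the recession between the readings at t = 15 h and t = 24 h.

Between t = 15 h and t = 24 h the flow falls from 55.2 to 41.1 m³/s over 3×3 h = 9 h.
Per-interval ratio K = (41.1/55.2)^(1/3) = 0.9064; K_d = K^(24/3) = 0.455.

K_d ≈ 0.455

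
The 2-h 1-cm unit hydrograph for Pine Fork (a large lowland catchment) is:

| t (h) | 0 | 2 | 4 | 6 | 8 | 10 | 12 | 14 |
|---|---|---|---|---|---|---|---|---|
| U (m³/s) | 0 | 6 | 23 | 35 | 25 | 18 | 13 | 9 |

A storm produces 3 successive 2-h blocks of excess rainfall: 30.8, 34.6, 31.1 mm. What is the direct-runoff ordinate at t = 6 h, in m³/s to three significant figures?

By discrete convolution, Q_j = Σ (P_i / 10 mm) · U_{j−i}.
At t = 6 h (j=3): Q = (30.8/10)·35 + (34.6/10)·23 + (31.1/10)·6 = 206 m³/s.

Q ≈ 206 m³/s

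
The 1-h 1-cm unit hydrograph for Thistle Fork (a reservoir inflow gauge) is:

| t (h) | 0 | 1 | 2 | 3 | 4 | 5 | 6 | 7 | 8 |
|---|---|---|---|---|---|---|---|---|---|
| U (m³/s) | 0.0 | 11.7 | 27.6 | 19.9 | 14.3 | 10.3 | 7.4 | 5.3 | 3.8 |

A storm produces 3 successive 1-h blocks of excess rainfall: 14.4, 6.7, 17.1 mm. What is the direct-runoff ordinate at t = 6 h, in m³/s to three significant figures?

Q ≈ 42.0 m³/s

By discrete convolution, Q_j = Σ (P_i / 10 mm) · U_{j−i}.
At t = 6 h (j=6): Q = (14.4/10)·7.4 + (6.7/10)·10.3 + (17.1/10)·14.3 = 42.0 m³/s.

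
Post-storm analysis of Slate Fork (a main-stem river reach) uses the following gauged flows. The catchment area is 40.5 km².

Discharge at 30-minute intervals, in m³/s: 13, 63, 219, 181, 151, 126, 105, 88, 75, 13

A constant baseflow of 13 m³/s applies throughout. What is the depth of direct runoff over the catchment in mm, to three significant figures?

Direct runoff: 0.0, 50.0, 206.0, 168.0, 138.0, 113.0, 92.0, 75.0, 62.0, 0.0 m³/s; ΣQ_DR = 904.0 m³/s.
V = ΣQ_DR · Δt = 904.0 × 1800 s = 1.627 × 10^6 m³.
Over A = 40.5 km², depth = V / A = 40.2 mm.

d ≈ 40.2 mm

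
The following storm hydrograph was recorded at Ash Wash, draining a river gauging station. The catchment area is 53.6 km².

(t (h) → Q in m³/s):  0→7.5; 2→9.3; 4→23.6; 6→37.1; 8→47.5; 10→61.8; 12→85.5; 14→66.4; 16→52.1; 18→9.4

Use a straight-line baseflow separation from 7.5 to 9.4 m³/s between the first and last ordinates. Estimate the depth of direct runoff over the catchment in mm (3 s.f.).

Direct runoff: 0.00, 1.59, 15.68, 28.97, 39.16, 53.24, 76.73, 57.42, 42.91, 0.00 m³/s; ΣQ_DR = 315.7 m³/s.
V = ΣQ_DR · Δt = 315.7 × 7200 s = 2.273 × 10^6 m³.
Over A = 53.6 km², depth = V / A = 42.4 mm.

d ≈ 42.4 mm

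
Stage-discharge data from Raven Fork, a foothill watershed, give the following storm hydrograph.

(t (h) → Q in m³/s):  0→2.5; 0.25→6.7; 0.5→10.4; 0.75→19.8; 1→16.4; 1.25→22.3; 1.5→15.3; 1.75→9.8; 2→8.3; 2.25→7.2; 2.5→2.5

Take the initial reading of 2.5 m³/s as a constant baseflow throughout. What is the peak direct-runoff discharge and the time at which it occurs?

Subtracting baseflow gives direct-runoff ordinates: 0.0, 4.2, 7.9, 17.3, 13.9, 19.8, 12.8, 7.3, 5.8, 4.7, 0.0 m³/s.
The maximum is 19.8 m³/s, occurring at the reading for t = 1.25 h.

Q_p = 19.8 m³/s at t = 1.25 h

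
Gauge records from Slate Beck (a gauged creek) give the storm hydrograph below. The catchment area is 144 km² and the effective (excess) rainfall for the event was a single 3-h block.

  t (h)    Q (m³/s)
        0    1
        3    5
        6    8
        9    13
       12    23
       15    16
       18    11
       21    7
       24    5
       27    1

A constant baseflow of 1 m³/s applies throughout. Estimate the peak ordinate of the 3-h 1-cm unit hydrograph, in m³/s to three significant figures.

U_p ≈ 36.7 m³/s

Direct runoff: 0.0, 4.0, 7.0, 12.0, 22.0, 15.0, 10.0, 6.0, 4.0, 0.0 m³/s; ΣQ_DR = 80.00 m³/s, peak = 22.0 m³/s.
Runoff depth d = ΣQ_DR·Δt / A = 80.00 × 10800 / (144 km²) = 6.000 mm.
The 1-cm UH is the DRH scaled by (10 mm)/d, so U_p = 22.0 × 10/6.000 = 36.7 m³/s.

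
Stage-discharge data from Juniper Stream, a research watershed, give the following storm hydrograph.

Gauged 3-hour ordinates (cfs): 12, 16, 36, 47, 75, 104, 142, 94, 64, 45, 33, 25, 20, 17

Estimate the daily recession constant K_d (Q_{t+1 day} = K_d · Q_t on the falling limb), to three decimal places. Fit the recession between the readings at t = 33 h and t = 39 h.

Between t = 33 h and t = 39 h the flow falls from 25 to 17 cfs over 2×3 h = 6 h.
Per-interval ratio K = (17/25)^(1/2) = 0.8246; K_d = K^(24/3) = 0.214.

K_d ≈ 0.214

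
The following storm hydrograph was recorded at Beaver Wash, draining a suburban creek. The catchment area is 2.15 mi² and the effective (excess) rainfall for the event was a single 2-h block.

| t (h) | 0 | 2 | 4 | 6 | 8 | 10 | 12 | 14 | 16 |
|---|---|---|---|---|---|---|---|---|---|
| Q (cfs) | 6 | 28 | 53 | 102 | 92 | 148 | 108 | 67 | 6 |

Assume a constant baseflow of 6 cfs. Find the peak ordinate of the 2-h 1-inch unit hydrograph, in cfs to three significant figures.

U_p ≈ 177 cfs

Direct runoff: 0.0, 22.0, 47.0, 96.0, 86.0, 142.0, 102.0, 61.0, 0.0 cfs; ΣQ_DR = 556.0 cfs, peak = 142.0 cfs.
Runoff depth d = ΣQ_DR·Δt / A = 556.0 × 7200 / (2.15 mi²) = 0.8015 in.
The 1-inch UH is the DRH scaled by (1 in)/d, so U_p = 142.0 × 1/0.8015 = 177 cfs.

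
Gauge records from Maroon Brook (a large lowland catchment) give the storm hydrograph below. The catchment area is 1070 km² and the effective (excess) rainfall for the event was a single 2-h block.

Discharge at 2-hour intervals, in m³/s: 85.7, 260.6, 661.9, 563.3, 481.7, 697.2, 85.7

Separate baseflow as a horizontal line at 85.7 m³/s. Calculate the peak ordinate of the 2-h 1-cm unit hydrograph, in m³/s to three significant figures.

Direct runoff: 0.0, 174.9, 576.2, 477.6, 396.0, 611.5, 0.0 m³/s; ΣQ_DR = 2236 m³/s, peak = 611.5 m³/s.
Runoff depth d = ΣQ_DR·Δt / A = 2236 × 7200 / (1070 km²) = 15.05 mm.
The 1-cm UH is the DRH scaled by (10 mm)/d, so U_p = 611.5 × 10/15.05 = 406 m³/s.

U_p ≈ 406 m³/s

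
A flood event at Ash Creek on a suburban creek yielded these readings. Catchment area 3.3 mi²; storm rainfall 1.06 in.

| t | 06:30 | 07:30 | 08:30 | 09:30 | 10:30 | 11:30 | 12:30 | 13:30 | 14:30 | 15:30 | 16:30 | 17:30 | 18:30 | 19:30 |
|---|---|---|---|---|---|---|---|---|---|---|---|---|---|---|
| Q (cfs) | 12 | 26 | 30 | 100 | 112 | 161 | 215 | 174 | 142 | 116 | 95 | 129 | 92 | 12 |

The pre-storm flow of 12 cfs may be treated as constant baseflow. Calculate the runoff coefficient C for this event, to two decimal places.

C ≈ 0.55

ΣQ_DR = 1248 cfs; V = ΣQ_DR·Δt = 4.493 × 10^6 ft³.
Runoff depth d = V / A = 0.5860 in.
C = d / P = 0.5860 / 1.06 = 0.55.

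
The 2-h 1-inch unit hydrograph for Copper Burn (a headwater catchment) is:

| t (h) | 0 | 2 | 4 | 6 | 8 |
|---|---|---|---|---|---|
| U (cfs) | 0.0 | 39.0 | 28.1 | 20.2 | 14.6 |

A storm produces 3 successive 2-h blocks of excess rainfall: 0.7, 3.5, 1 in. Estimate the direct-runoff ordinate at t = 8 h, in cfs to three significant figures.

By discrete convolution, Q_j = Σ (P_i / 1 in) · U_{j−i}.
At t = 8 h (j=4): Q = (0.7/1)·14.6 + (3.5/1)·20.2 + (1/1)·28.1 = 109 cfs.

Q ≈ 109 cfs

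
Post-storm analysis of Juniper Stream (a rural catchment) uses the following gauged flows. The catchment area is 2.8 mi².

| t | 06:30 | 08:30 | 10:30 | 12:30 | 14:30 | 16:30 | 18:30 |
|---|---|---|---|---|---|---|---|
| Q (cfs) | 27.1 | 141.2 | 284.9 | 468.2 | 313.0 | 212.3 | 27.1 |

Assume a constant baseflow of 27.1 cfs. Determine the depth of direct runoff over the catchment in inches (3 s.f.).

Direct runoff: 0.0, 114.1, 257.8, 441.1, 285.9, 185.2, 0.0 cfs; ΣQ_DR = 1284 cfs.
V = ΣQ_DR · Δt = 1284 × 7200 s = 9.246 × 10^6 ft³.
Over A = 2.8 mi², depth = V / A = 1.42 in.

d ≈ 1.42 in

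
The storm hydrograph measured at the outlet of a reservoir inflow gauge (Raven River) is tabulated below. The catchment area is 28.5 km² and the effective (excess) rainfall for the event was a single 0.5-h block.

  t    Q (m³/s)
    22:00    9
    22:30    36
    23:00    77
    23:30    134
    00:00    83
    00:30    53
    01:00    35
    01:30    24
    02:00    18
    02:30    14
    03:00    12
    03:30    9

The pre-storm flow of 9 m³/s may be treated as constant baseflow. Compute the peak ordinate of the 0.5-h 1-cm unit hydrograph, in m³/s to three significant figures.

U_p ≈ 50.0 m³/s

Direct runoff: 0.0, 27.0, 68.0, 125.0, 74.0, 44.0, 26.0, 15.0, 9.0, 5.0, 3.0, 0.0 m³/s; ΣQ_DR = 396.0 m³/s, peak = 125.0 m³/s.
Runoff depth d = ΣQ_DR·Δt / A = 396.0 × 1800 / (28.5 km²) = 25.01 mm.
The 1-cm UH is the DRH scaled by (10 mm)/d, so U_p = 125.0 × 10/25.01 = 50.0 m³/s.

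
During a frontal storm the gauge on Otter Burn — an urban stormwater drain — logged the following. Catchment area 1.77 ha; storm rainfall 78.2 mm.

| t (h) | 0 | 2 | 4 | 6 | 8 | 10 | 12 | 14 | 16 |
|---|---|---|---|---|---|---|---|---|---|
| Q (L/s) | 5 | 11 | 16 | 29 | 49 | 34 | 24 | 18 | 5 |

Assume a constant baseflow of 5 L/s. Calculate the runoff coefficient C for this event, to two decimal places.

ΣQ_DR = 146.0 L/s; V = ΣQ_DR·Δt = 1.051 × 10^6 L.
Runoff depth d = V / A = 59.39 mm.
C = d / P = 59.39 / 78.2 = 0.76.

C ≈ 0.76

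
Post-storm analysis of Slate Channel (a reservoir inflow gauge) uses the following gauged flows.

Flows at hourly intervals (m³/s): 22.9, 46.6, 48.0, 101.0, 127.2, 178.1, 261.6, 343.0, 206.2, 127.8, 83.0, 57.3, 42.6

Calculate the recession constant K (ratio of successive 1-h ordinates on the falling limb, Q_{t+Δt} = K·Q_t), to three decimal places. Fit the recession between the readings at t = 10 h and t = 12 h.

K ≈ 0.716

Using the recession-limb readings at t = 10 h and t = 12 h: Q falls from 83.0 to 42.6 m³/s over 2 intervals.
K = (Q₂/Q₁)^(1/2) = (42.6/83.0)^(1/2) = 0.716.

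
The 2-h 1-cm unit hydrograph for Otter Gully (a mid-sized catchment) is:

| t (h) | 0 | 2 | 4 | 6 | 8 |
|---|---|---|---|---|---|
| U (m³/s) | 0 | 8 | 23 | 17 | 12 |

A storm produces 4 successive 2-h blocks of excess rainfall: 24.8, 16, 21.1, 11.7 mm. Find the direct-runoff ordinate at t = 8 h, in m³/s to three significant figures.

By discrete convolution, Q_j = Σ (P_i / 10 mm) · U_{j−i}.
At t = 8 h (j=4): Q = (24.8/10)·12 + (16/10)·17 + (21.1/10)·23 + (11.7/10)·8 = 115 m³/s.

Q ≈ 115 m³/s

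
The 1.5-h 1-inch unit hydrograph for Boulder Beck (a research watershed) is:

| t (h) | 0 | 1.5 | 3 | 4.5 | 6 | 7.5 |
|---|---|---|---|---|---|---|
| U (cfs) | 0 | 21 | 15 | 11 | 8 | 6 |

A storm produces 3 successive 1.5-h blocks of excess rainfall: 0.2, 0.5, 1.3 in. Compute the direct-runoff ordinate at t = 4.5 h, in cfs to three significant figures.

By discrete convolution, Q_j = Σ (P_i / 1 in) · U_{j−i}.
At t = 4.5 h (j=3): Q = (0.2/1)·11 + (0.5/1)·15 + (1.3/1)·21 = 37.0 cfs.

Q ≈ 37.0 cfs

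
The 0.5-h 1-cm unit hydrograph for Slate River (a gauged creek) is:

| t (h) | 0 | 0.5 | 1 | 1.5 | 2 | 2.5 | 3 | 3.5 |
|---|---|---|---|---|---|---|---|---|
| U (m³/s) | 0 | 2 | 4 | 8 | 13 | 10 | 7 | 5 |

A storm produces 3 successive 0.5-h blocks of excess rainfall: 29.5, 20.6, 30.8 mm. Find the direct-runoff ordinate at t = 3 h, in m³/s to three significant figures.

Q ≈ 81.3 m³/s

By discrete convolution, Q_j = Σ (P_i / 10 mm) · U_{j−i}.
At t = 3 h (j=6): Q = (29.5/10)·7 + (20.6/10)·10 + (30.8/10)·13 = 81.3 m³/s.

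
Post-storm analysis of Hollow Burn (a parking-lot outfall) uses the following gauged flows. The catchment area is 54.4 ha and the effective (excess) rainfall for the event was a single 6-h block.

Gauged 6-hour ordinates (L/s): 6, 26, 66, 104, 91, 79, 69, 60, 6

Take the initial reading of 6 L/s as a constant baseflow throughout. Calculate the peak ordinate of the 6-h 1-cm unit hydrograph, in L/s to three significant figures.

U_p ≈ 54.5 L/s

Direct runoff: 0.0, 20.0, 60.0, 98.0, 85.0, 73.0, 63.0, 54.0, 0.0 L/s; ΣQ_DR = 453.0 L/s, peak = 98.0 L/s.
Runoff depth d = ΣQ_DR·Δt / A = 453.0 × 21600 / (54.4 ha) = 17.99 mm.
The 1-cm UH is the DRH scaled by (10 mm)/d, so U_p = 98.0 × 10/17.99 = 54.5 L/s.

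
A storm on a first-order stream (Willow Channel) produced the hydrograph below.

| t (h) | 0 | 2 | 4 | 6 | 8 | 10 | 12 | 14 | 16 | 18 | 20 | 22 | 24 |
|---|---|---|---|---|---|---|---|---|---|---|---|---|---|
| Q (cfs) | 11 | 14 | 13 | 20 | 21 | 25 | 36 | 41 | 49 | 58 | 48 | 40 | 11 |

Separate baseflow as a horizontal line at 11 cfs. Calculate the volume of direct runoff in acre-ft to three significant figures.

V ≈ 40.3 acre-ft

Direct-runoff ordinates (Q − Q_b): 0.0, 3.0, 2.0, 9.0, 10.0, 14.0, 25.0, 30.0, 38.0, 47.0, 37.0, 29.0, 0.0 cfs.
ΣQ_DR = 244.0 cfs.
With Δt = 2 h = 7200 s, V = ΣQ_DR · Δt = 244.0 × 7200 = 1.76 × 10^6 ft³ = 40.3 acre-ft.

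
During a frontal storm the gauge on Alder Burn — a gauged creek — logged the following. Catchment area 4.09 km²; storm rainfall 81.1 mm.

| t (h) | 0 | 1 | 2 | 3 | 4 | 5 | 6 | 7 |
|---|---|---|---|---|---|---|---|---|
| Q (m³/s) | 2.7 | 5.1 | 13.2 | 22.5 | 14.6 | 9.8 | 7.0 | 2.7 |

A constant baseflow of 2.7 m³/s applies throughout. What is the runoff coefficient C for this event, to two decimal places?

C ≈ 0.61

ΣQ_DR = 56.00 m³/s; V = ΣQ_DR·Δt = 2.016 × 10^5 m³.
Runoff depth d = V / A = 49.29 mm.
C = d / P = 49.29 / 81.1 = 0.61.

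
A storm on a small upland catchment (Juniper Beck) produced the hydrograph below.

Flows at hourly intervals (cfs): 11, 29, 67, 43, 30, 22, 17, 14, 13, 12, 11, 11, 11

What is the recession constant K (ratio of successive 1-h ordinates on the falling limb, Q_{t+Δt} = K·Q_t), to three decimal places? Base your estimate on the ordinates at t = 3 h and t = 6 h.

Using the recession-limb readings at t = 3 h and t = 6 h: Q falls from 43 to 17 cfs over 3 intervals.
K = (Q₂/Q₁)^(1/3) = (17/43)^(1/3) = 0.734.

K ≈ 0.734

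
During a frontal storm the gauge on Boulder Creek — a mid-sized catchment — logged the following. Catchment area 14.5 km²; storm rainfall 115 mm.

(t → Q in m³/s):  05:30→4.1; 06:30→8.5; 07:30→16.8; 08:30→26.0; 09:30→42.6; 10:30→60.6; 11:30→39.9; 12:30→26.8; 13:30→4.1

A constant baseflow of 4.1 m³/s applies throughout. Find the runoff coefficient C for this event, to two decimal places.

ΣQ_DR = 192.5 m³/s; V = ΣQ_DR·Δt = 6.930 × 10^5 m³.
Runoff depth d = V / A = 47.79 mm.
C = d / P = 47.79 / 115 = 0.42.

C ≈ 0.42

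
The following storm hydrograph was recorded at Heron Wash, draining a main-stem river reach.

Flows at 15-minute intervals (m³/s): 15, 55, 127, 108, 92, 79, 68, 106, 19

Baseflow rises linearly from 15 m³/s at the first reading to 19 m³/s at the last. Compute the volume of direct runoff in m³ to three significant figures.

Direct-runoff ordinates (Q − Q_b): 0.00, 39.50, 111.00, 91.50, 75.00, 61.50, 50.00, 87.50, 0.00 m³/s.
ΣQ_DR = 516.0 m³/s.
With Δt = 0.25 h = 900 s, V = ΣQ_DR · Δt = 516.0 × 900 = 4.64 × 10^5 m³.

V ≈ 4.64 × 10^5 m³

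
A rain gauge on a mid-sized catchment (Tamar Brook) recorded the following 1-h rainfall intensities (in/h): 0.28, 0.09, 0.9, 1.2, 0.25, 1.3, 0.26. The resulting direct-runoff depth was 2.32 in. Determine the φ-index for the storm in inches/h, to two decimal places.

φ ≈ 0.36 in/h

Only the 3 blocks with intensity above φ contribute runoff: 0.9, 1.2, 1.3 in/h.
Σ(I−φ)·Δt = d  ⇒  (0.9+1.2+1.3 − 3φ)·1 = 2.32
φ = (3.400 − 2.32/1) / 3 = 0.36 in/h.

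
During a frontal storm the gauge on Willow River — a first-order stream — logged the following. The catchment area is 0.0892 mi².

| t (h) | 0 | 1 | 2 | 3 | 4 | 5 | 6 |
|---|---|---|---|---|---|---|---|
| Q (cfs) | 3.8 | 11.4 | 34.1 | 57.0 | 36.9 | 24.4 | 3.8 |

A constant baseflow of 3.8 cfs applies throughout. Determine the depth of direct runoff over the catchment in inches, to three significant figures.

d ≈ 2.52 in

Direct runoff: 0.0, 7.6, 30.3, 53.2, 33.1, 20.6, 0.0 cfs; ΣQ_DR = 144.8 cfs.
V = ΣQ_DR · Δt = 144.8 × 3600 s = 5.213 × 10^5 ft³.
Over A = 0.0892 mi², depth = V / A = 2.52 in.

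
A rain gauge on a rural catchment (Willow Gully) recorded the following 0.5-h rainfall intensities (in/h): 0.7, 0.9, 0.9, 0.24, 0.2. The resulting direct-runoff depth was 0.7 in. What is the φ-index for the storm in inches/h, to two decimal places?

Only the 3 blocks with intensity above φ contribute runoff: 0.7, 0.9, 0.9 in/h.
Σ(I−φ)·Δt = d  ⇒  (0.7+0.9+0.9 − 3φ)·0.5 = 0.7
φ = (2.500 − 0.7/0.5) / 3 = 0.37 in/h.

φ ≈ 0.37 in/h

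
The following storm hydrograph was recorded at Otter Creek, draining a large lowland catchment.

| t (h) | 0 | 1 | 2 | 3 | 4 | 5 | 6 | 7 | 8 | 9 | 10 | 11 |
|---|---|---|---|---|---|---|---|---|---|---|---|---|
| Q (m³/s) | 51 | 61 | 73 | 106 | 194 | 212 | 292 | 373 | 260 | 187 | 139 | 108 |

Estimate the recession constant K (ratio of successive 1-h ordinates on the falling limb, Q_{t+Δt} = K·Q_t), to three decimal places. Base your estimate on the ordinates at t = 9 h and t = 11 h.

Using the recession-limb readings at t = 9 h and t = 11 h: Q falls from 187 to 108 m³/s over 2 intervals.
K = (Q₂/Q₁)^(1/2) = (108/187)^(1/2) = 0.760.

K ≈ 0.760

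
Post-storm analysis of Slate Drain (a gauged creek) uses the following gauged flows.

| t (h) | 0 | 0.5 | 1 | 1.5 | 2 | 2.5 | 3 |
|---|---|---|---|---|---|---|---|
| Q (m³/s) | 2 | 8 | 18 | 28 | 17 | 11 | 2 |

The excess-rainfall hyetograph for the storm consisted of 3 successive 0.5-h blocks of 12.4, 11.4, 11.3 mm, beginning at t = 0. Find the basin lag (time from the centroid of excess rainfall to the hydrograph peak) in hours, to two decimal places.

t_L ≈ 0.77 h

Centroid of excess rainfall: t_c = Σ P_i·t̄_i / ΣP_i = 0.7343 h (block centres at 0.25, 0.75, 1.25 h).
Hydrograph peak occurs at t = 1.5 h, so basin lag t_L = 1.5 − 0.7343 = 0.77 h.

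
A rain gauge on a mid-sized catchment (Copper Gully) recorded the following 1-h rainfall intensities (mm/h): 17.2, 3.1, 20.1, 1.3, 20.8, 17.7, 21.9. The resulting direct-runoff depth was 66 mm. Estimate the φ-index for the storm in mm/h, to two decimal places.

φ ≈ 6.34 mm/h

Only the 5 blocks with intensity above φ contribute runoff: 17.2, 20.1, 20.8, 17.7, 21.9 mm/h.
Σ(I−φ)·Δt = d  ⇒  (17.2+20.1+20.8+17.7+21.9 − 5φ)·1 = 66
φ = (97.70 − 66/1) / 5 = 6.34 mm/h.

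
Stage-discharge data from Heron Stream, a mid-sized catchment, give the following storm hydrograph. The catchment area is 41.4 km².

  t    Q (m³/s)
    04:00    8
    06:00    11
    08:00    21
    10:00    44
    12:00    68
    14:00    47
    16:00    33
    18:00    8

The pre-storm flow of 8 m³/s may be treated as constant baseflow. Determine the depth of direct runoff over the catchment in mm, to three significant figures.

d ≈ 30.6 mm

Direct runoff: 0.0, 3.0, 13.0, 36.0, 60.0, 39.0, 25.0, 0.0 m³/s; ΣQ_DR = 176.0 m³/s.
V = ΣQ_DR · Δt = 176.0 × 7200 s = 1.267 × 10^6 m³.
Over A = 41.4 km², depth = V / A = 30.6 mm.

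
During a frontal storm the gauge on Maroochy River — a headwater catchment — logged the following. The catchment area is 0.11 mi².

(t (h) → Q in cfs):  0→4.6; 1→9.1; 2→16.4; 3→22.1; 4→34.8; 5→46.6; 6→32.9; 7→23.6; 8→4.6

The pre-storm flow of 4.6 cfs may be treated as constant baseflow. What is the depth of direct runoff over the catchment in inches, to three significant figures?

d ≈ 2.16 in

Direct runoff: 0.0, 4.5, 11.8, 17.5, 30.2, 42.0, 28.3, 19.0, 0.0 cfs; ΣQ_DR = 153.3 cfs.
V = ΣQ_DR · Δt = 153.3 × 3600 s = 5.519 × 10^5 ft³.
Over A = 0.11 mi², depth = V / A = 2.16 in.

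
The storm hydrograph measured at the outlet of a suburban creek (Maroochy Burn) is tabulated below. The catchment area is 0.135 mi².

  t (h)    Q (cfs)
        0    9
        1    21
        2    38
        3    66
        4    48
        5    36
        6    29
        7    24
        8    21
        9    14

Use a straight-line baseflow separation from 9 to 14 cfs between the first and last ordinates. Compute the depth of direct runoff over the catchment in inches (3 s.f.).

d ≈ 2.19 in

Direct runoff: 0.00, 11.44, 27.89, 55.33, 36.78, 24.22, 16.67, 11.11, 7.56, 0.00 cfs; ΣQ_DR = 191.0 cfs.
V = ΣQ_DR · Δt = 191.0 × 3600 s = 6.876 × 10^5 ft³.
Over A = 0.135 mi², depth = V / A = 2.19 in.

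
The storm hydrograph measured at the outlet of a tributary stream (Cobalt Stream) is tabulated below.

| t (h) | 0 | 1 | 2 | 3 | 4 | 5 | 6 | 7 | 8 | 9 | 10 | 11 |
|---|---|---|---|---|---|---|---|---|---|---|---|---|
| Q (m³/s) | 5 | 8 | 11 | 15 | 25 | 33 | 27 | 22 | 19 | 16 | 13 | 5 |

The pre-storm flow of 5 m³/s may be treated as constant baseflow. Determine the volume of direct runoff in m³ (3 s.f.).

V ≈ 5.00 × 10^5 m³

Direct-runoff ordinates (Q − Q_b): 0.0, 3.0, 6.0, 10.0, 20.0, 28.0, 22.0, 17.0, 14.0, 11.0, 8.0, 0.0 m³/s.
ΣQ_DR = 139.0 m³/s.
With Δt = 1 h = 3600 s, V = ΣQ_DR · Δt = 139.0 × 3600 = 5.00 × 10^5 m³.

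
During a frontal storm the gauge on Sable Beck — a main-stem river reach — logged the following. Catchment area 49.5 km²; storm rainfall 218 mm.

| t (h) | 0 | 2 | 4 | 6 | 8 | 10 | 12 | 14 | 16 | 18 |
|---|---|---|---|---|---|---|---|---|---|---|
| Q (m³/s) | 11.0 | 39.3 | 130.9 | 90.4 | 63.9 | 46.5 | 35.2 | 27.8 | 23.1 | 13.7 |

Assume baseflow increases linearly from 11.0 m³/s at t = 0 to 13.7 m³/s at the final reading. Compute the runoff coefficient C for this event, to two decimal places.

C ≈ 0.24

ΣQ_DR = 358.3 m³/s; V = ΣQ_DR·Δt = 2.580 × 10^6 m³.
Runoff depth d = V / A = 52.12 mm.
C = d / P = 52.12 / 218 = 0.24.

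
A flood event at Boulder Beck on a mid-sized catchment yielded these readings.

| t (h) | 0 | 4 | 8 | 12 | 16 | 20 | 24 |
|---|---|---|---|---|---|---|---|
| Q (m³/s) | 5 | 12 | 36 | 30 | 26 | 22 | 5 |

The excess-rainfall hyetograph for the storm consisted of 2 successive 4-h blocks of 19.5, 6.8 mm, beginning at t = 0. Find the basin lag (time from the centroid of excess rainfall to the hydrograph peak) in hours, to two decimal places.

Centroid of excess rainfall: t_c = Σ P_i·t̄_i / ΣP_i = 3.0342 h (block centres at 2, 6 h).
Hydrograph peak occurs at t = 8 h, so basin lag t_L = 8 − 3.0342 = 4.97 h.

t_L ≈ 4.97 h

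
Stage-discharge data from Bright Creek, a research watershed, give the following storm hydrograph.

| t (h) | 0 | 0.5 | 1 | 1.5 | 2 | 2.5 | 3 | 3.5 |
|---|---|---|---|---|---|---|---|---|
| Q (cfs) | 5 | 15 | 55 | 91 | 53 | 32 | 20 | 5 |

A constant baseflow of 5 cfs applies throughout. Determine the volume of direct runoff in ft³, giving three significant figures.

Direct-runoff ordinates (Q − Q_b): 0.0, 10.0, 50.0, 86.0, 48.0, 27.0, 15.0, 0.0 cfs.
ΣQ_DR = 236.0 cfs.
With Δt = 0.5 h = 1800 s, V = ΣQ_DR · Δt = 236.0 × 1800 = 4.25 × 10^5 ft³.

V ≈ 4.25 × 10^5 ft³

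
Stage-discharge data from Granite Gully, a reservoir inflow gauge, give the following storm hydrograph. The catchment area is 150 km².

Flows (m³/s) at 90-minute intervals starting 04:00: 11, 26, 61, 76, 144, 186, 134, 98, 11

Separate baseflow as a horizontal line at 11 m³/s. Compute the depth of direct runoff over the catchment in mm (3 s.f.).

d ≈ 23.3 mm

Direct runoff: 0.0, 15.0, 50.0, 65.0, 133.0, 175.0, 123.0, 87.0, 0.0 m³/s; ΣQ_DR = 648.0 m³/s.
V = ΣQ_DR · Δt = 648.0 × 5400 s = 3.499 × 10^6 m³.
Over A = 150 km², depth = V / A = 23.3 mm.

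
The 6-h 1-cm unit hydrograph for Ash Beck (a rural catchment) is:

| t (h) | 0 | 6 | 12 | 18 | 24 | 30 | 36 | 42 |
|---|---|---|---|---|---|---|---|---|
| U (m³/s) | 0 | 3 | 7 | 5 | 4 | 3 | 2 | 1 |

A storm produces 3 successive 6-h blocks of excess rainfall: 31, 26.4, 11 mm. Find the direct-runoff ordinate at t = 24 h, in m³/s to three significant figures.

Q ≈ 33.3 m³/s

By discrete convolution, Q_j = Σ (P_i / 10 mm) · U_{j−i}.
At t = 24 h (j=4): Q = (31/10)·4 + (26.4/10)·5 + (11/10)·7 = 33.3 m³/s.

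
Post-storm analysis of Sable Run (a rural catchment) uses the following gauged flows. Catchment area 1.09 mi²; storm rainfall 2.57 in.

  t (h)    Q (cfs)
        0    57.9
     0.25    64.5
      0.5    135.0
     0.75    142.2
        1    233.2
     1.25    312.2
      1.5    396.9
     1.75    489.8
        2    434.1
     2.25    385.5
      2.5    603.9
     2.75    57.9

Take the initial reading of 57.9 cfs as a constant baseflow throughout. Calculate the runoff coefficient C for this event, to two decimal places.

ΣQ_DR = 2618 cfs; V = ΣQ_DR·Δt = 2.356 × 10^6 ft³.
Runoff depth d = V / A = 0.9306 in.
C = d / P = 0.9306 / 2.57 = 0.36.

C ≈ 0.36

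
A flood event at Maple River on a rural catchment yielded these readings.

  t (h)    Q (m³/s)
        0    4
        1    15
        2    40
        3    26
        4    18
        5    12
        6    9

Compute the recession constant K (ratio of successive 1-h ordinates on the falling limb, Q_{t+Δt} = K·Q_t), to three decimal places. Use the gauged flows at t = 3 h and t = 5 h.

K ≈ 0.679

Using the recession-limb readings at t = 3 h and t = 5 h: Q falls from 26 to 12 m³/s over 2 intervals.
K = (Q₂/Q₁)^(1/2) = (12/26)^(1/2) = 0.679.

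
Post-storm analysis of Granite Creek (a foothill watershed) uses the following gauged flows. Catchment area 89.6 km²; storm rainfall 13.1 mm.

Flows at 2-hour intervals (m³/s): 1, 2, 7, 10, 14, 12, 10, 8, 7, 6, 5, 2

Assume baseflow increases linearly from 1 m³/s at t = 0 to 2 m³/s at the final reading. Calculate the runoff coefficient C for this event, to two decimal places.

C ≈ 0.40

ΣQ_DR = 66.00 m³/s; V = ΣQ_DR·Δt = 4.752 × 10^5 m³.
Runoff depth d = V / A = 5.304 mm.
C = d / P = 5.304 / 13.1 = 0.40.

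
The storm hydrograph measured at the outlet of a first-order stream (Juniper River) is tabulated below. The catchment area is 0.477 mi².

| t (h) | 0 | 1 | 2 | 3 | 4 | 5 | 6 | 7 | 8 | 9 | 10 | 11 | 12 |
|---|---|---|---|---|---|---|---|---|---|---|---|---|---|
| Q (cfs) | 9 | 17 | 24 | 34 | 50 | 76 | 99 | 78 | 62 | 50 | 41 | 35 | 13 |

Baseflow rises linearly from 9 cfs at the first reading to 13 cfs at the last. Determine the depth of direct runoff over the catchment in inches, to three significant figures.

Direct runoff: 0.00, 7.67, 14.33, 24.00, 39.67, 65.33, 88.00, 66.67, 50.33, 38.00, 28.67, 22.33, 0.00 cfs; ΣQ_DR = 445.0 cfs.
V = ΣQ_DR · Δt = 445.0 × 3600 s = 1.602 × 10^6 ft³.
Over A = 0.477 mi², depth = V / A = 1.45 in.

d ≈ 1.45 in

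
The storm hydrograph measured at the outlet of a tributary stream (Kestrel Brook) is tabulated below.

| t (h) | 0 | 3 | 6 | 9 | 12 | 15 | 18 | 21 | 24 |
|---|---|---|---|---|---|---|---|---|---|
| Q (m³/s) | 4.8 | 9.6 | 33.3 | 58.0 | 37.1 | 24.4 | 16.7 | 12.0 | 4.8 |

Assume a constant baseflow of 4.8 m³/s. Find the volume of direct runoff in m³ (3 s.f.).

V ≈ 1.70 × 10^6 m³

Direct-runoff ordinates (Q − Q_b): 0.0, 4.8, 28.5, 53.2, 32.3, 19.6, 11.9, 7.2, 0.0 m³/s.
ΣQ_DR = 157.5 m³/s.
With Δt = 3 h = 10800 s, V = ΣQ_DR · Δt = 157.5 × 10800 = 1.70 × 10^6 m³.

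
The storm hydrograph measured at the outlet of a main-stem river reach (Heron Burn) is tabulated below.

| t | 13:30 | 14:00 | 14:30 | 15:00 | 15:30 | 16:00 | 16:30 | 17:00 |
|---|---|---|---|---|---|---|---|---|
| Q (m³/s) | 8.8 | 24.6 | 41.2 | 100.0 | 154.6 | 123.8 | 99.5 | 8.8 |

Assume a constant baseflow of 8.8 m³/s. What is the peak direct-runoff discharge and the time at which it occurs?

Q_p = 145.8 m³/s at t = 15:30

Subtracting baseflow gives direct-runoff ordinates: 0.0, 15.8, 32.4, 91.2, 145.8, 115.0, 90.7, 0.0 m³/s.
The maximum is 145.8 m³/s, occurring at the reading for t = 15:30.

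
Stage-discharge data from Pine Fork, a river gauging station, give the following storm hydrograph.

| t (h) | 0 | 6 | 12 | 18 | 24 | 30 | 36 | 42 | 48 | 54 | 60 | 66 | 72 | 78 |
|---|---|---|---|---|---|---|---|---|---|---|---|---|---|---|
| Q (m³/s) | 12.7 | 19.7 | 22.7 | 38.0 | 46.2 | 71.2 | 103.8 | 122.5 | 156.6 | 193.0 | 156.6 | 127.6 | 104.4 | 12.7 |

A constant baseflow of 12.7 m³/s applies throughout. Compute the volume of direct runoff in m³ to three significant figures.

Direct-runoff ordinates (Q − Q_b): 0.0, 7.0, 10.0, 25.3, 33.5, 58.5, 91.1, 109.8, 143.9, 180.3, 143.9, 114.9, 91.7, 0.0 m³/s.
ΣQ_DR = 1010 m³/s.
With Δt = 6 h = 21600 s, V = ΣQ_DR · Δt = 1010 × 21600 = 2.18 × 10^7 m³.

V ≈ 2.18 × 10^7 m³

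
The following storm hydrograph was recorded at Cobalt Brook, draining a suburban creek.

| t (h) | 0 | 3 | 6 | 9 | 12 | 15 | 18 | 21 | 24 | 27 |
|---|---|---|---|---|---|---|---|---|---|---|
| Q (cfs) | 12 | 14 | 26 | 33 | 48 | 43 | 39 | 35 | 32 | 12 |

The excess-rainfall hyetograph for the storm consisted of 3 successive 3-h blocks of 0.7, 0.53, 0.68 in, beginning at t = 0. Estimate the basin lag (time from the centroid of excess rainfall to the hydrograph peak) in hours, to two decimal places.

Centroid of excess rainfall: t_c = Σ P_i·t̄_i / ΣP_i = 4.4686 h (block centres at 1.5, 4.5, 7.5 h).
Hydrograph peak occurs at t = 12 h, so basin lag t_L = 12 − 4.4686 = 7.53 h.

t_L ≈ 7.53 h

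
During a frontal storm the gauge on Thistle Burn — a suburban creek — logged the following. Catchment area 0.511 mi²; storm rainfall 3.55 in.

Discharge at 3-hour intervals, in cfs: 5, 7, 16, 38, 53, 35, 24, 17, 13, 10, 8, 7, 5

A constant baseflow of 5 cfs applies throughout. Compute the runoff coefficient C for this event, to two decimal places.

C ≈ 0.44

ΣQ_DR = 173.0 cfs; V = ΣQ_DR·Δt = 1.868 × 10^6 ft³.
Runoff depth d = V / A = 1.574 in.
C = d / P = 1.574 / 3.55 = 0.44.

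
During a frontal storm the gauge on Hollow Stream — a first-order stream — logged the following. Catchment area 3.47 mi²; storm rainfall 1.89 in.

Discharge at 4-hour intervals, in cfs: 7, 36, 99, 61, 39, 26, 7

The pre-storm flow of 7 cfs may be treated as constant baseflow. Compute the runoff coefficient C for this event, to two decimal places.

C ≈ 0.21

ΣQ_DR = 226.0 cfs; V = ΣQ_DR·Δt = 3.254 × 10^6 ft³.
Runoff depth d = V / A = 0.4037 in.
C = d / P = 0.4037 / 1.89 = 0.21.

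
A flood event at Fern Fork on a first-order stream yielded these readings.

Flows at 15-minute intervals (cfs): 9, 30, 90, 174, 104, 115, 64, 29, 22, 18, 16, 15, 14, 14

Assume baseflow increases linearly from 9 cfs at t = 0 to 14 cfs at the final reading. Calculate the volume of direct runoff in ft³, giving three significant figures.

V ≈ 4.98 × 10^5 ft³

Direct-runoff ordinates (Q − Q_b): 0.00, 20.62, 80.23, 163.85, 93.46, 104.08, 52.69, 17.31, 9.92, 5.54, 3.15, 1.77, 0.38, 0.00 cfs.
ΣQ_DR = 553.0 cfs.
With Δt = 0.25 h = 900 s, V = ΣQ_DR · Δt = 553.0 × 900 = 4.98 × 10^5 ft³.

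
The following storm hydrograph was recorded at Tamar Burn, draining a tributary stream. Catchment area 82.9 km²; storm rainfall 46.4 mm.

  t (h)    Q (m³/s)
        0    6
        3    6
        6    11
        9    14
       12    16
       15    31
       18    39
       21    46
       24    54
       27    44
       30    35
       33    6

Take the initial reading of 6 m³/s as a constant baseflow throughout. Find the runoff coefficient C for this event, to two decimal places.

C ≈ 0.66

ΣQ_DR = 236.0 m³/s; V = ΣQ_DR·Δt = 2.549 × 10^6 m³.
Runoff depth d = V / A = 30.75 mm.
C = d / P = 30.75 / 46.4 = 0.66.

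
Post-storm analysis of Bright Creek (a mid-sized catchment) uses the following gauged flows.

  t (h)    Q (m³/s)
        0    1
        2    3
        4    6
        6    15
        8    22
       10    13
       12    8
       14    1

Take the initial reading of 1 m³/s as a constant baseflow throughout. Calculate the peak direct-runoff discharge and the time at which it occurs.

Subtracting baseflow gives direct-runoff ordinates: 0.0, 2.0, 5.0, 14.0, 21.0, 12.0, 7.0, 0.0 m³/s.
The maximum is 21.0 m³/s, occurring at the reading for t = 8 h.

Q_p = 21.0 m³/s at t = 8 h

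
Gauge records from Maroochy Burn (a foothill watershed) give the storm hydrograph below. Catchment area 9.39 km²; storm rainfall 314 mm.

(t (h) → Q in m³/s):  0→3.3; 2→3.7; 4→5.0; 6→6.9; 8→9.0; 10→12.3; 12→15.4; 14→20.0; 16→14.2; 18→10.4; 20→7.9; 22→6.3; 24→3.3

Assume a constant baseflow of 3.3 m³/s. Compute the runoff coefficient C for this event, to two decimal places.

ΣQ_DR = 74.80 m³/s; V = ΣQ_DR·Δt = 5.386 × 10^5 m³.
Runoff depth d = V / A = 57.35 mm.
C = d / P = 57.35 / 314 = 0.18.

C ≈ 0.18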